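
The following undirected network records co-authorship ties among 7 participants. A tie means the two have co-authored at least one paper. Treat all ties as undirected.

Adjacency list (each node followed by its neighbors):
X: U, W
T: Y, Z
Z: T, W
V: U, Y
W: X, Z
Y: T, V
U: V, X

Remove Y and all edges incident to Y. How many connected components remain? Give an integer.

1

Y's neighbors (T and V) remain reachable from one another through other ties, so the rest of the network stays in one piece.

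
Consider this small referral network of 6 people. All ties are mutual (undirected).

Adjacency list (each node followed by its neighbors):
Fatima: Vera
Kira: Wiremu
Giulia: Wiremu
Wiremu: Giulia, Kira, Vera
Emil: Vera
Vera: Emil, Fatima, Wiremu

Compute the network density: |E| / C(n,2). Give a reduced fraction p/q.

1/3

There are 5 edges and 6 nodes, so the maximum possible is C(6,2) = 15.
Density = 5/15 = 1/3.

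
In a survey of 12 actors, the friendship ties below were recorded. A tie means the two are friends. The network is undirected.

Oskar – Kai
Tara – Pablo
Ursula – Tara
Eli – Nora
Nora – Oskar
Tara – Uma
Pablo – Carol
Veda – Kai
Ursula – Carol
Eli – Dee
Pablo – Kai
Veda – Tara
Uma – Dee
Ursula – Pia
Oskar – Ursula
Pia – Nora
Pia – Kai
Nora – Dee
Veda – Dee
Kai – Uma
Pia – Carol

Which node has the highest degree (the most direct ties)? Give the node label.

Kai

Degrees — Carol:3, Dee:4, Eli:2, Kai:5, Nora:4, Oskar:3, Pablo:3, Pia:4, Tara:4, Uma:3, Ursula:4, Veda:3.
The maximum is 5, attained only by Kai.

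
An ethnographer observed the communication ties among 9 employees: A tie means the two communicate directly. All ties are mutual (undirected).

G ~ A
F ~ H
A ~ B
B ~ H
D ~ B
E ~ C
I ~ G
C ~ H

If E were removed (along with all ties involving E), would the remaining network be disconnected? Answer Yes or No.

No

Even without E, every remaining node can still reach every other (the residual graph is connected), so E is not a cut vertex.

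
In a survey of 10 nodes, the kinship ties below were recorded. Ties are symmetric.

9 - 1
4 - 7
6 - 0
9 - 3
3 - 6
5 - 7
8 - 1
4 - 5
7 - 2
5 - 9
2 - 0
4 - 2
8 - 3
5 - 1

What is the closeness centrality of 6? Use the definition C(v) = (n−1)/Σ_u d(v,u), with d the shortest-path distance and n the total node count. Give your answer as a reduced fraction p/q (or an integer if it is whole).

Distances from 6: 0:1, 1:3, 2:2, 3:1, 4:3, 5:3, 7:3, 8:2, 9:2. Sum = 20.
n = 10, so closeness = 9/20.

9/20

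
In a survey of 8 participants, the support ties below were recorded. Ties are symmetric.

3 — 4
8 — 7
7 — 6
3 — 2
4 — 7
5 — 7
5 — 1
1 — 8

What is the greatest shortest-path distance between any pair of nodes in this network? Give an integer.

5

Eccentricity of each node (its greatest distance to any other): 1:5, 2:5, 3:4, 4:3, 5:4, 6:4, 7:3, 8:4.
The maximum eccentricity is 5, realized for instance by the pair 1–2 via 1 – 8 – 7 – 4 – 3 – 2. So the diameter is 5.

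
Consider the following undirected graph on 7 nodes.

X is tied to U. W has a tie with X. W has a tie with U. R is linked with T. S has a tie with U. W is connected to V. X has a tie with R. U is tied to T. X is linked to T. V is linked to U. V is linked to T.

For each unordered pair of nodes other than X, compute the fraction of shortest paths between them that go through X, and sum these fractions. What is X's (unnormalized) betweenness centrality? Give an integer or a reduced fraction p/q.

Pairs whose geodesics pass through X — W–R: 1; W–T: 1/3; R–U: 1/2; R–S: 1/2.
All other pairs contribute 0.
Summing the contributions gives betweenness(X) = 7/3.

7/3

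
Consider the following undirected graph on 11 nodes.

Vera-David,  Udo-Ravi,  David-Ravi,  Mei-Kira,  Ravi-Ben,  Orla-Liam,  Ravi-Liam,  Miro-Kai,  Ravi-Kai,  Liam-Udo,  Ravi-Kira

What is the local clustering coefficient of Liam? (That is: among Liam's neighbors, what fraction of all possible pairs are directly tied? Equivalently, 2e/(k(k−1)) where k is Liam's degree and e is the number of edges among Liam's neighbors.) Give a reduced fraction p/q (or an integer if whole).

1/3

Liam's neighbors: Orla, Ravi, and Udo (k = 3).
Possible neighbor pairs: C(3,2) = 3. Edges among them: Ravi–Udo → e = 1.
Clustering(Liam) = 1/3.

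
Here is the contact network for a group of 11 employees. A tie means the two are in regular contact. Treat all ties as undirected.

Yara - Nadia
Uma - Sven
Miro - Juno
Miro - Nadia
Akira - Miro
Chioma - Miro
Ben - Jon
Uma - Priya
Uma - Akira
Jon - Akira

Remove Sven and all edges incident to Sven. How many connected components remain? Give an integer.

1

Sven's neighbors (Uma) remain reachable from one another through other ties, so the rest of the network stays in one piece.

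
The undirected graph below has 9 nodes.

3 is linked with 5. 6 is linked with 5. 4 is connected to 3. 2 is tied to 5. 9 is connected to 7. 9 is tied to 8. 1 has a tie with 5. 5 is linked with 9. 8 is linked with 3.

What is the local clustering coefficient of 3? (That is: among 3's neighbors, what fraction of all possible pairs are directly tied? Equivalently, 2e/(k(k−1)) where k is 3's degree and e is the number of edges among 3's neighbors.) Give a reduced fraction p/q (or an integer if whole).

0

3's neighbors: 4, 5, and 8 (k = 3).
Possible neighbor pairs: C(3,2) = 3. Edges among them: none → e = 0.
Clustering(3) = 0/3 = 0.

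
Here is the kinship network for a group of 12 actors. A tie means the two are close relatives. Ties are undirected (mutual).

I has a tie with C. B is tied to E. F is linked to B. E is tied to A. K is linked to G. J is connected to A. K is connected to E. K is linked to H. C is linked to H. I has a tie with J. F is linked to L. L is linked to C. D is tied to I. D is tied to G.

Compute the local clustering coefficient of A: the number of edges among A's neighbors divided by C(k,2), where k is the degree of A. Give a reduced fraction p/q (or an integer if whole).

A's neighbors: E and J (k = 2).
Possible neighbor pairs: C(2,2) = 1. Edges among them: none → e = 0.
Clustering(A) = 0/1.

0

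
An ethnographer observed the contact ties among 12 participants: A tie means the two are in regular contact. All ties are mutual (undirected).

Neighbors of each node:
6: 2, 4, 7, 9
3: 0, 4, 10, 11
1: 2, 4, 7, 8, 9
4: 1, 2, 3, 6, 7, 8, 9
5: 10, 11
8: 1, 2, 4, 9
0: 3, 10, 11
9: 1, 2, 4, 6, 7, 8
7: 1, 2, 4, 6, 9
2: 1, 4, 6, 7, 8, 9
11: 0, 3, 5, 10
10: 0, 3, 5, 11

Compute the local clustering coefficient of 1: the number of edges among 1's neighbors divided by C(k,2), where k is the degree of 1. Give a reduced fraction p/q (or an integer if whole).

9/10

1's neighbors: 2, 4, 7, 8, and 9 (k = 5).
Possible neighbor pairs: C(5,2) = 10. Edges among them: 2–4, 2–7, 2–8, 2–9, 4–7, 4–8, 4–9, 7–9, 8–9 → e = 9.
Clustering(1) = 9/10.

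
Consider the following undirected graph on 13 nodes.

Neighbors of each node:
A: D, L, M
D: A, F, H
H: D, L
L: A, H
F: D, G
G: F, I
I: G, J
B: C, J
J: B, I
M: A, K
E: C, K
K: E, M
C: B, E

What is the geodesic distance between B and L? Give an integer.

One shortest route is B – C – E – K – M – A – L, which uses 6 edges, and at distance 5 from B we only reach {A, D}, which does not include L. So d(B,L) = 6.

6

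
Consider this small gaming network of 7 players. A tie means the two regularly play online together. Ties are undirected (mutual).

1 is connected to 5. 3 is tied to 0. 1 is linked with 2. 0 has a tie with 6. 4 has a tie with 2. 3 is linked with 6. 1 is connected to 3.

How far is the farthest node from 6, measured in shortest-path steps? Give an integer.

4

Distances from 6: 0:1, 1:2, 2:3, 3:1, 4:4, 5:3.
The largest is 4 (to 4), so the eccentricity of 6 is 4.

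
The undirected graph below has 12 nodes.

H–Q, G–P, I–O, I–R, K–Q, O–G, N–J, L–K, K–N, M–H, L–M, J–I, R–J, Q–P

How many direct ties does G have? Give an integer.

2

G is directly tied to O and P. That is 2 neighbors, so the degree of G is 2.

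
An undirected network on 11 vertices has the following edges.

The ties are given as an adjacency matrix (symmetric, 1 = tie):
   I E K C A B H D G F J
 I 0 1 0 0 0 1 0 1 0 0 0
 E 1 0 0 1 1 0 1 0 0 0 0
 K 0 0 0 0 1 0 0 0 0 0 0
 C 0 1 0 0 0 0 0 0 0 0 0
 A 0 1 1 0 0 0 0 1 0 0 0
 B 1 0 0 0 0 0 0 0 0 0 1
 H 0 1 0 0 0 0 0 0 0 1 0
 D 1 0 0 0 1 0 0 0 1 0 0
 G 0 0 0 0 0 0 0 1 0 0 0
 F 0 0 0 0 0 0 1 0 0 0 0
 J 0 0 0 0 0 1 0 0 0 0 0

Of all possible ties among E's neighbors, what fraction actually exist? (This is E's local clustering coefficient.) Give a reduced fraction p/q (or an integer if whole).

E's neighbors: A, C, H, and I (k = 4).
Possible neighbor pairs: C(4,2) = 6. Edges among them: none → e = 0.
Clustering(E) = 0/6 = 0.

0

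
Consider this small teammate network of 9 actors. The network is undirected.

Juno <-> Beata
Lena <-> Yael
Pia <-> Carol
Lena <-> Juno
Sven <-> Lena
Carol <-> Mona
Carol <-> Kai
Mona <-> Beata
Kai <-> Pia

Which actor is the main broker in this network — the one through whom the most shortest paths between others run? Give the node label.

Beata

Unnormalized betweenness of each node: Beata:16, Carol:12, Juno:15, Kai:0, Lena:13, Mona:15, Pia:0, Sven:0, Yael:0.
Beata has the largest value, 16, making it the main broker — the node through which the most shortest paths run.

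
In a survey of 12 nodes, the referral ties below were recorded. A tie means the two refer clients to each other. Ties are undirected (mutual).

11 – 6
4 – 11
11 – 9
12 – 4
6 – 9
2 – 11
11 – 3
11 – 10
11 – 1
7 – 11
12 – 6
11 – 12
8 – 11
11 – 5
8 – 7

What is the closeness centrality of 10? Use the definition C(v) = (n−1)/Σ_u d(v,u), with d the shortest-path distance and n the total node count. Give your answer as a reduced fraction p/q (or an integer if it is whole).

11/21

Distances from 10: 1:2, 2:2, 3:2, 4:2, 5:2, 6:2, 7:2, 8:2, 9:2, 11:1, 12:2. Sum = 21.
n = 12, so closeness = 11/21.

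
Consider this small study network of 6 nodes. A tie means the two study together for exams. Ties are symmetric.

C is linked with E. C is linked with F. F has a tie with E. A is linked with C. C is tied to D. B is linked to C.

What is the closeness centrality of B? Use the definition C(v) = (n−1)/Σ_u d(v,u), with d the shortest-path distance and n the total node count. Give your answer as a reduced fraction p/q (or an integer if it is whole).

5/9

Distances from B: A:2, C:1, D:2, E:2, F:2. Sum = 9.
n = 6, so closeness = 5/9.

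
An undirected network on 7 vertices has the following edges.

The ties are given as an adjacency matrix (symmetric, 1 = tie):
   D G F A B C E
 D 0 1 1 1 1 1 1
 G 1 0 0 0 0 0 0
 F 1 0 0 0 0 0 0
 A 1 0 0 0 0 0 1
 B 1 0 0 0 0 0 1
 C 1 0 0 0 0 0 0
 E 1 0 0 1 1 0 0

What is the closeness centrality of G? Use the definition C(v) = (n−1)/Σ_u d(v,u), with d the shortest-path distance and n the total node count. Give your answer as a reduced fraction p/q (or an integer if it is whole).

Distances from G: A:2, B:2, C:2, D:1, E:2, F:2. Sum = 11.
n = 7, so closeness = 6/11.

6/11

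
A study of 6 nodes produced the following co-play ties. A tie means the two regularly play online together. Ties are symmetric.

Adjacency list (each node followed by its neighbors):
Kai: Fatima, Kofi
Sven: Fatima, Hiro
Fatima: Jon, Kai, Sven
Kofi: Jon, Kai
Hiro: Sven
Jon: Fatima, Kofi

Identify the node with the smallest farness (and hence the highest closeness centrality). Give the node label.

Farness (sum of distances to all others) for each node — Fatima:7, Hiro:13, Jon:9, Kai:9, Kofi:11, Sven:9.
The smallest farness is 7, for Fatima, so Fatima has the highest closeness.

Fatima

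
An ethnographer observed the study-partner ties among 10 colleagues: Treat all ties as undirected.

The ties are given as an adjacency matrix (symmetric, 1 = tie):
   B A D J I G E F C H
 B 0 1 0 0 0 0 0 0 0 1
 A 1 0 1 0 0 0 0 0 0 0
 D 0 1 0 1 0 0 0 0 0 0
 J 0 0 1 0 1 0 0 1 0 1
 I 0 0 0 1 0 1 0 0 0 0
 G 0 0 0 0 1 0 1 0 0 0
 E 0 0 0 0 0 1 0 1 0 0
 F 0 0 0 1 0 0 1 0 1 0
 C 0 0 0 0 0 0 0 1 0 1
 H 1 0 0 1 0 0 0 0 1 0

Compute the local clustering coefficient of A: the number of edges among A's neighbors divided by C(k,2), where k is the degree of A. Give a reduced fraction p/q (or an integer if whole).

0

A's neighbors: B and D (k = 2).
Possible neighbor pairs: C(2,2) = 1. Edges among them: none → e = 0.
Clustering(A) = 0/1.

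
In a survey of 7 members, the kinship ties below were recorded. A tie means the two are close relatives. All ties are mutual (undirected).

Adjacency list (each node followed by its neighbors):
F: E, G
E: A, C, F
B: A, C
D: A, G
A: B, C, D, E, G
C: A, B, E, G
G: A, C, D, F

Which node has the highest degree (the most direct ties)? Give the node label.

A

Degrees — A:5, B:2, C:4, D:2, E:3, F:2, G:4.
The maximum is 5, attained only by A.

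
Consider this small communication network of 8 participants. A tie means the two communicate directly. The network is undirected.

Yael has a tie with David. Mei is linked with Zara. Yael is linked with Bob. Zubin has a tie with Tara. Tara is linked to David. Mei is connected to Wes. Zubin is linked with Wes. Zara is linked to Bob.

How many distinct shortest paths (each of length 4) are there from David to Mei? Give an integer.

2

The shortest distance is 4. The length-4 paths are: David–Yael–Bob–Zara–Mei; David–Tara–Zubin–Wes–Mei.
That gives 2 distinct shortest paths.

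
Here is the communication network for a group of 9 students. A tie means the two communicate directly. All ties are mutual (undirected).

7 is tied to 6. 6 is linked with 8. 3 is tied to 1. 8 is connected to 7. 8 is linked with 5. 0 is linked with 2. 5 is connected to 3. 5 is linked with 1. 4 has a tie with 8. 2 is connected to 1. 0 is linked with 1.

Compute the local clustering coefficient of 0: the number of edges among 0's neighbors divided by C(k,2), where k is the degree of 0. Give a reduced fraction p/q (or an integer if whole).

1

0's neighbors: 1 and 2 (k = 2).
Possible neighbor pairs: C(2,2) = 1. Edges among them: 1–2 → e = 1.
Clustering(0) = 1/1.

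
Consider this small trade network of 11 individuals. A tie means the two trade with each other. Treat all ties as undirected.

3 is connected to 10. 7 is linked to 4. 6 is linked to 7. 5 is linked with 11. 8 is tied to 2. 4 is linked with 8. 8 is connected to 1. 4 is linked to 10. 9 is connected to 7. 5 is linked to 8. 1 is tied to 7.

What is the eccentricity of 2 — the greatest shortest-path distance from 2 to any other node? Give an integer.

Distances from 2: 1:2, 3:4, 4:2, 5:2, 6:4, 7:3, 8:1, 9:4, 10:3, 11:3.
The largest is 4 (to 3, 6, and 9), so the eccentricity of 2 is 4.

4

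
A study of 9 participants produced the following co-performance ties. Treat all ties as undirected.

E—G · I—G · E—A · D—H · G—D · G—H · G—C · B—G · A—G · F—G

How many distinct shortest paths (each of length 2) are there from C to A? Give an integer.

The shortest distance is 2, and the only length-2 path is C–G–A. So there is exactly 1 shortest path.

1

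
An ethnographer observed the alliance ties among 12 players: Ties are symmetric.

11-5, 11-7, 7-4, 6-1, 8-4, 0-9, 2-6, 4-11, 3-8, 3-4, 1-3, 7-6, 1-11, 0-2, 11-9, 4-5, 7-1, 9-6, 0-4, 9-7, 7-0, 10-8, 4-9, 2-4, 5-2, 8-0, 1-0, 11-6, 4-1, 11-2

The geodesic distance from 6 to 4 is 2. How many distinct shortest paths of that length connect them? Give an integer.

The shortest distance is 2. The length-2 paths are: 6–9–4; 6–2–4; 6–11–4; 6–7–4; 6–1–4.
That gives 5 distinct shortest paths.

5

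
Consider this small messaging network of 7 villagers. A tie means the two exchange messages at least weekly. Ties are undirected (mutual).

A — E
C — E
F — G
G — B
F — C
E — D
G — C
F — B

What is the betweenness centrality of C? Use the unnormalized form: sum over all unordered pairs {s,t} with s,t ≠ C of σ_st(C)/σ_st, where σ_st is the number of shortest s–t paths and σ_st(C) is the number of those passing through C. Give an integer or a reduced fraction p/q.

9

Pairs whose geodesics pass through C — A–G: 1; A–B: 2/2; A–F: 1; D–G: 1; D–B: 2/2; D–F: 1; E–G: 1; E–B: 2/2; E–F: 1.
All other pairs contribute 0.
Summing the contributions gives betweenness(C) = 9.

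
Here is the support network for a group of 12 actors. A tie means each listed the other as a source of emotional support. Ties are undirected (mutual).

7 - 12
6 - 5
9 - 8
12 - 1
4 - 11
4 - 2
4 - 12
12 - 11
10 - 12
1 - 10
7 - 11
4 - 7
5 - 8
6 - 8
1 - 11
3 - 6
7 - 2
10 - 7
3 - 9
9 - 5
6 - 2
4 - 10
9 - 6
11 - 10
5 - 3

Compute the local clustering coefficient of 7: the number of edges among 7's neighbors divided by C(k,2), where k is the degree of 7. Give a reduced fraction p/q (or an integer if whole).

7/10

7's neighbors: 2, 4, 10, 11, and 12 (k = 5).
Possible neighbor pairs: C(5,2) = 10. Edges among them: 2–4, 4–10, 4–11, 4–12, 10–11, 10–12, 11–12 → e = 7.
Clustering(7) = 7/10.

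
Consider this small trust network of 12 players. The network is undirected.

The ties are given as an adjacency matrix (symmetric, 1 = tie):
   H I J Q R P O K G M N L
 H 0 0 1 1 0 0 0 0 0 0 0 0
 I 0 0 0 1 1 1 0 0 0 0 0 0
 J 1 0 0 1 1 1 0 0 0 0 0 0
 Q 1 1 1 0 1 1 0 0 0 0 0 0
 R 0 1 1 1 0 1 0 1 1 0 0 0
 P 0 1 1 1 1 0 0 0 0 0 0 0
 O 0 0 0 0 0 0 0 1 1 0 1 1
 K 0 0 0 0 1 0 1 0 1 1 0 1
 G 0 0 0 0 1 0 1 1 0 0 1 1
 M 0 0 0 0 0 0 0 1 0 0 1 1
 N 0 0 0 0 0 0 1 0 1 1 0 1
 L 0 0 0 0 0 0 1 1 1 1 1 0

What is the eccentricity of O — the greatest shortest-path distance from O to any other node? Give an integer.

4

Distances from O: G:1, H:4, I:3, J:3, K:1, L:1, M:2, N:1, P:3, Q:3, R:2.
The largest is 4 (to H), so the eccentricity of O is 4.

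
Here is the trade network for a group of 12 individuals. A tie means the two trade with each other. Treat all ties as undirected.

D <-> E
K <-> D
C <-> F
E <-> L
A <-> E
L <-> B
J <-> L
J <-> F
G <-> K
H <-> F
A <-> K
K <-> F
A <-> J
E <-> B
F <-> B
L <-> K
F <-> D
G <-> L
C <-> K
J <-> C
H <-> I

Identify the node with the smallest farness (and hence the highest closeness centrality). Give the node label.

Farness (sum of distances to all others) for each node — A:22, B:20, C:21, D:20, E:22, F:16, G:23, H:24, I:34, J:19, K:17, L:20.
The smallest farness is 16, for F, so F has the highest closeness.

F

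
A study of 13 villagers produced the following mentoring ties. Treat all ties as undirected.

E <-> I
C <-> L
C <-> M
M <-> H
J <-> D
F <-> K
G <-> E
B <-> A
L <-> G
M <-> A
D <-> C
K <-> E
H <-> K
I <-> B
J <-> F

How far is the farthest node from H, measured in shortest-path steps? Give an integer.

3

Distances from H: A:2, B:3, C:2, D:3, E:2, F:2, G:3, I:3, J:3, K:1, L:3, M:1.
The largest is 3 (to B, D, L, J, G, and I), so the eccentricity of H is 3.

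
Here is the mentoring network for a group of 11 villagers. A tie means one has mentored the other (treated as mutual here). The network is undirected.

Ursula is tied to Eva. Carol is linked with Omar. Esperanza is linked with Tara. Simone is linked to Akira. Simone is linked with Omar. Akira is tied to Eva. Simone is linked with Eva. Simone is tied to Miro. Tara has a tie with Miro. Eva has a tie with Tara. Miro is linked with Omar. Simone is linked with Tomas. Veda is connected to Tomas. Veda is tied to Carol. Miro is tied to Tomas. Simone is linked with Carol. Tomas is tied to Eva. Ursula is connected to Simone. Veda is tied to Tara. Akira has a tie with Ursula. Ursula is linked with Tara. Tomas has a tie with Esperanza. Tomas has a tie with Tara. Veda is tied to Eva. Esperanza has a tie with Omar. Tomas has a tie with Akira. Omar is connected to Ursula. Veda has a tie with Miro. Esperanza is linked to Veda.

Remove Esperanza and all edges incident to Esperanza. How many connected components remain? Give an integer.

Esperanza's neighbors (Omar, Tara, Tomas, and Veda) remain reachable from one another through other ties, so the rest of the network stays in one piece.

1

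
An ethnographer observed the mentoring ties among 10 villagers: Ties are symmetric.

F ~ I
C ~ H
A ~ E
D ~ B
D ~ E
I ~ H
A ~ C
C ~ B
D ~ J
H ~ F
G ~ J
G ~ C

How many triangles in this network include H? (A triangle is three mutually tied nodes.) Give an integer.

H's neighbors: C, F, and I.
Neighbor pairs that are themselves tied: H–F–I. Each forms one triangle with H, for 1 in total.

1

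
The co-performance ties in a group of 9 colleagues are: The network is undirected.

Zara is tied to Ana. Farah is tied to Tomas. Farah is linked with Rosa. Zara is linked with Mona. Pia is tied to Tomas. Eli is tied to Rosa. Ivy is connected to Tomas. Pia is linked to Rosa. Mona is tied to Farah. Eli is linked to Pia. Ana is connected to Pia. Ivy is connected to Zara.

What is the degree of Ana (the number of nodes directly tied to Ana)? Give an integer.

Ana is directly tied to Pia and Zara. That is 2 neighbors, so the degree of Ana is 2.

2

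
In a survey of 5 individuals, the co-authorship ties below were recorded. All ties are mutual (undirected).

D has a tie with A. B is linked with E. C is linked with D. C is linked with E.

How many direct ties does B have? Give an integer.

1

B is directly tied to E. That is 1 neighbor, so the degree of B is 1.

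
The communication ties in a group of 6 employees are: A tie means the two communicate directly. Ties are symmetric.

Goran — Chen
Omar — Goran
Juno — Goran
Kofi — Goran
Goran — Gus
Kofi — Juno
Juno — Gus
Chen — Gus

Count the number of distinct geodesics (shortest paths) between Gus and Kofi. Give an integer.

2

The shortest distance is 2. The length-2 paths are: Gus–Goran–Kofi; Gus–Juno–Kofi.
That gives 2 distinct shortest paths.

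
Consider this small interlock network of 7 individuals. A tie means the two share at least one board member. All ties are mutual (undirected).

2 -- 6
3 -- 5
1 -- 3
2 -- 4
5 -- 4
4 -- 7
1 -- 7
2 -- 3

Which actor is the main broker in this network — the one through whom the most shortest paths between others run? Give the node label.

Unnormalized betweenness of each node: 1:1, 2:11/2, 3:4, 4:4, 5:1/2, 6:0, 7:1.
2 has the largest value, 11/2, making it the main broker — the node through which the most shortest paths run.

2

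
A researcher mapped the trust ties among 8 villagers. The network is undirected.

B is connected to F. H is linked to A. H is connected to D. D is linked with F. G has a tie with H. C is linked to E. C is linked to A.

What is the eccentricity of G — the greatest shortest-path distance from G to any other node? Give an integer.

4

Distances from G: A:2, B:4, C:3, D:2, E:4, F:3, H:1.
The largest is 4 (to B and E), so the eccentricity of G is 4.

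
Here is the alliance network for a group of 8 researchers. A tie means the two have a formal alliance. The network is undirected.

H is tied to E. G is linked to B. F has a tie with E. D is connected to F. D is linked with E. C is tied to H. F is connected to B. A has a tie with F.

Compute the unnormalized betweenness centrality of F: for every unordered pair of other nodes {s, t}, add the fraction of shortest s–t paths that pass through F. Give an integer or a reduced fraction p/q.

14

Pairs whose geodesics pass through F — C–A: 1; C–G: 1; C–B: 1; A–G: 1; A–B: 1; A–D: 1; A–H: 1; A–E: 1; G–D: 1; G–H: 1; G–E: 1; B–D: 1; B–H: 1; B–E: 1.
All other pairs contribute 0.
Summing the contributions gives betweenness(F) = 14.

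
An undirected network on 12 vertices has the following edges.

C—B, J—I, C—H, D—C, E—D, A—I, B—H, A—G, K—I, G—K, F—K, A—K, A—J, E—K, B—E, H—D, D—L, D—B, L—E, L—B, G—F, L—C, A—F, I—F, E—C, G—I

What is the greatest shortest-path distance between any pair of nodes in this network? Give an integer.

Eccentricity of each node (its greatest distance to any other): A:4, B:4, C:4, D:4, E:3, F:4, G:4, H:5, I:4, J:5, K:3, L:4.
The maximum eccentricity is 5, realized for instance by the pair J–H via J – I – K – E – D – H. So the diameter is 5.

5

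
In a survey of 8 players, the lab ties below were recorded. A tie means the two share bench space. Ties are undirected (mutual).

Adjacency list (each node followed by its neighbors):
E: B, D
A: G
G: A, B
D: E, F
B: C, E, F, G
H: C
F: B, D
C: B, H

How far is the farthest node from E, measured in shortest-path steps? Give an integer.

3

Distances from E: A:3, B:1, C:2, D:1, F:2, G:2, H:3.
The largest is 3 (to A and H), so the eccentricity of E is 3.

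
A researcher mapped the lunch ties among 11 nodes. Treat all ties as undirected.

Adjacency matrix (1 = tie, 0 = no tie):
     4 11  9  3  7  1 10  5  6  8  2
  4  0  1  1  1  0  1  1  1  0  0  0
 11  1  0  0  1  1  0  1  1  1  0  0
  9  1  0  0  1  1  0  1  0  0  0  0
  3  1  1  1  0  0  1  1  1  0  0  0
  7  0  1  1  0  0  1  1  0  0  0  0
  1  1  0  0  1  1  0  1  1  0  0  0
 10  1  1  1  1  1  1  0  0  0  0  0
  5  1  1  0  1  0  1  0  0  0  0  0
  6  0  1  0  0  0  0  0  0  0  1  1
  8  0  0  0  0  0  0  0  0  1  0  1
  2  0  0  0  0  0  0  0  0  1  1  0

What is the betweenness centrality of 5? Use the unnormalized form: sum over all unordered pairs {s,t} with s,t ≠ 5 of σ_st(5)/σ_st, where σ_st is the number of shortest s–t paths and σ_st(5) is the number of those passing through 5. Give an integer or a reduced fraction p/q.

Pairs whose geodesics pass through 5 — 11–1: 1/5; 1–6: 1/5; 1–8: 1/5; 1–2: 1/5.
All other pairs contribute 0.
Summing the contributions gives betweenness(5) = 4/5.

4/5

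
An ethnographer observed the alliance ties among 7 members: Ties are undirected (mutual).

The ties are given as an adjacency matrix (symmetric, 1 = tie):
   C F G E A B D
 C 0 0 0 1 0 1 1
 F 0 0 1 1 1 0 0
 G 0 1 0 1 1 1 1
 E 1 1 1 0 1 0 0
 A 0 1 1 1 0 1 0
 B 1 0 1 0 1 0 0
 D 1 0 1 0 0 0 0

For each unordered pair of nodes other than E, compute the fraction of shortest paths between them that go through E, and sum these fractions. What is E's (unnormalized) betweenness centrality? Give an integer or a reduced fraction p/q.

11/6

Pairs whose geodesics pass through E — C–F: 1; C–G: 1/3; C–A: 1/2.
All other pairs contribute 0.
Summing the contributions gives betweenness(E) = 11/6.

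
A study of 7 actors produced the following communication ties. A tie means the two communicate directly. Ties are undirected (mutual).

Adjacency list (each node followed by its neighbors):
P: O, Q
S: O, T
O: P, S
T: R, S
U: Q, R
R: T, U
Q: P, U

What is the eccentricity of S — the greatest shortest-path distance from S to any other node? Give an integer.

Distances from S: O:1, P:2, Q:3, R:2, T:1, U:3.
The largest is 3 (to Q and U), so the eccentricity of S is 3.

3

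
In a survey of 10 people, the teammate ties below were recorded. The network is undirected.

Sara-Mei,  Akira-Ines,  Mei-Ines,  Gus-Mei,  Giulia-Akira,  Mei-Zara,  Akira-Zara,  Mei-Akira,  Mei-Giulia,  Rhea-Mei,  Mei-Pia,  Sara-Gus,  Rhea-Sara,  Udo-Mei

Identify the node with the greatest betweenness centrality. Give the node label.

Mei

Unnormalized betweenness of each node: Akira:3/2, Giulia:0, Gus:0, Ines:0, Mei:29, Pia:0, Rhea:0, Sara:1/2, Udo:0, Zara:0.
Mei has the largest value, 29, making it the main broker — the node through which the most shortest paths run.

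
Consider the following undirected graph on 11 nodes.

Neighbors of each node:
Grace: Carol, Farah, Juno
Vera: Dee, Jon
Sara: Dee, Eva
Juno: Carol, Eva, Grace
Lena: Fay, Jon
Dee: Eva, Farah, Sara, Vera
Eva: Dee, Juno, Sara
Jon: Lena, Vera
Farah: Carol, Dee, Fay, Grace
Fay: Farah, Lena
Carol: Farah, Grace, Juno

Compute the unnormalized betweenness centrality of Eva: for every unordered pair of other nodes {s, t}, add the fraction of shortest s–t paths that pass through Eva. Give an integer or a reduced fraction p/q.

Pairs whose geodesics pass through Eva — Dee–Juno: 1; Sara–Juno: 1; Sara–Carol: 1/2; Sara–Grace: 1/2; Juno–Jon: 1; Juno–Vera: 1.
All other pairs contribute 0.
Summing the contributions gives betweenness(Eva) = 5.

5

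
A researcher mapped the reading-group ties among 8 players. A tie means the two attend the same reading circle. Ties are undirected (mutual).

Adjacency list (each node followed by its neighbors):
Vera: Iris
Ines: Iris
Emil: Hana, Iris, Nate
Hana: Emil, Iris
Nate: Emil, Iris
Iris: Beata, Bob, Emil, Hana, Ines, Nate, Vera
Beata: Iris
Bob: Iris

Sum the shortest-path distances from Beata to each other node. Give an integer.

13

Distances from Beata: Bob:2, Emil:2, Hana:2, Ines:2, Iris:1, Nate:2, Vera:2.
Sum = 2 + 2 + 2 + 2 + 1 + 2 + 2 = 13.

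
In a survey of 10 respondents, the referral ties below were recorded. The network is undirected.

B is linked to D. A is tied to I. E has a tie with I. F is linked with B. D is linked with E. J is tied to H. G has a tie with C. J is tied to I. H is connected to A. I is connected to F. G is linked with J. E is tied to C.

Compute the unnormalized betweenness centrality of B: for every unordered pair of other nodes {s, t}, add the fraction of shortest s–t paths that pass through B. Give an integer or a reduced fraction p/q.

1

Pairs whose geodesics pass through B — F–D: 1.
All other pairs contribute 0.
Summing the contributions gives betweenness(B) = 1.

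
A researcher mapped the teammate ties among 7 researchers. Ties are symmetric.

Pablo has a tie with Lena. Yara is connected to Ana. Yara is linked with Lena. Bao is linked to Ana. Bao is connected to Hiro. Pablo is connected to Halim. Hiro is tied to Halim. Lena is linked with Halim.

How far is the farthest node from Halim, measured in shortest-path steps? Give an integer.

Distances from Halim: Ana:3, Bao:2, Hiro:1, Lena:1, Pablo:1, Yara:2.
The largest is 3 (to Ana), so the eccentricity of Halim is 3.

3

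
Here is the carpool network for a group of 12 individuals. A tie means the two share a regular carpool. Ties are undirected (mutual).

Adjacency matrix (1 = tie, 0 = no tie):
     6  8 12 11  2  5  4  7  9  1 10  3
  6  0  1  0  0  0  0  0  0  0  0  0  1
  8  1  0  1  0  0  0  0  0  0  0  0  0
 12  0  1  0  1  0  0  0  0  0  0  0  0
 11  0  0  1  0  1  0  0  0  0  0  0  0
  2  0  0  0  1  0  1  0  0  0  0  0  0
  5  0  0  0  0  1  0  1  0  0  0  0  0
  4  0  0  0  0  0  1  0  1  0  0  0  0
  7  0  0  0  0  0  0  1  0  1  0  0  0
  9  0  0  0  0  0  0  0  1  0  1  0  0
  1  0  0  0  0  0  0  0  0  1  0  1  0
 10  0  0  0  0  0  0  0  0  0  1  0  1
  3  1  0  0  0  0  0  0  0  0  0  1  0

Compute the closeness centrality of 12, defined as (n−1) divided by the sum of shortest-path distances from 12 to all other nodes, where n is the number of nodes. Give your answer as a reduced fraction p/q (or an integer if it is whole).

Distances from 12: 1:5, 2:2, 3:3, 4:4, 5:3, 6:2, 7:5, 8:1, 9:6, 10:4, 11:1. Sum = 36.
n = 12, so closeness = 11/36.

11/36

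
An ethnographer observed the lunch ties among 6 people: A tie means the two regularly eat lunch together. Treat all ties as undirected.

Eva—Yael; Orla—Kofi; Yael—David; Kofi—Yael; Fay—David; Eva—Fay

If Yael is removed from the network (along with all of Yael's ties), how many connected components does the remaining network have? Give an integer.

2

Without Yael, the remaining ties split the others into: {David, Eva, Fay}; {Kofi, Orla}.
That's 2 separate components.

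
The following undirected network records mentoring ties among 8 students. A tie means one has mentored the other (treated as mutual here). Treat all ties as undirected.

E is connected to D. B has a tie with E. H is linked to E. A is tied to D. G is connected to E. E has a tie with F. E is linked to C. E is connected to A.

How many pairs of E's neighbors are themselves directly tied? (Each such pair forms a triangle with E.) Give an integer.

1

E's neighbors: A, B, C, D, F, G, and H.
Neighbor pairs that are themselves tied: E–A–D. Each forms one triangle with E, for 1 in total.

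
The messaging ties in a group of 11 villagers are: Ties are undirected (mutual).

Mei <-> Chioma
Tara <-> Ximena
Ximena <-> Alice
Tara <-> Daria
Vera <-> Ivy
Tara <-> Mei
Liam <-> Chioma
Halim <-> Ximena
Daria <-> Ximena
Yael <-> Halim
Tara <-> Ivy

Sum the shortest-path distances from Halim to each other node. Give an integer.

27

Distances from Halim: Alice:2, Chioma:4, Daria:2, Ivy:3, Liam:5, Mei:3, Tara:2, Vera:4, Ximena:1, Yael:1.
Sum = 2 + 4 + 2 + 3 + 5 + 3 + 2 + 4 + 1 + 1 = 27.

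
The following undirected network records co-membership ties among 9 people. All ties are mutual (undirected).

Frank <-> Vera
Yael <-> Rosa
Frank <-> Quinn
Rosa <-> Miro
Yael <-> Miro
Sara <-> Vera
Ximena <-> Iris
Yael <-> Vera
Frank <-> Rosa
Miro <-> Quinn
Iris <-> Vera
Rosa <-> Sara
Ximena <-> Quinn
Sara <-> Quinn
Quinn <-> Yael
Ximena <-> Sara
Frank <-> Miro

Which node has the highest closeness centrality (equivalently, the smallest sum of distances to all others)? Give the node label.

Farness (sum of distances to all others) for each node — Frank:12, Iris:16, Miro:13, Quinn:11, Rosa:13, Sara:12, Vera:12, Ximena:13, Yael:12.
The smallest farness is 11, for Quinn, so Quinn has the highest closeness.

Quinn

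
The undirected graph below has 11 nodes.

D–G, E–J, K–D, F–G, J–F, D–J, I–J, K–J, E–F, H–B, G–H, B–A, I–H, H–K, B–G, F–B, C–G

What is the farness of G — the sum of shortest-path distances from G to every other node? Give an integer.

Distances from G: A:2, B:1, C:1, D:1, E:2, F:1, H:1, I:2, J:2, K:2.
Sum = 2 + 1 + 1 + 1 + 2 + 1 + 1 + 2 + 2 + 2 = 15.

15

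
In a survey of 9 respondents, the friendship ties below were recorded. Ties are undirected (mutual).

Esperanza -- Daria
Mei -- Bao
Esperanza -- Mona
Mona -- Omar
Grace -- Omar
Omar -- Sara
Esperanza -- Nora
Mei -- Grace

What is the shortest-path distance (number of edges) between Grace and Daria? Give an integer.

One shortest route is Grace – Omar – Mona – Esperanza – Daria, which uses 4 edges, and at distance 3 from Grace we only reach {Esperanza}, which does not include Daria. So d(Grace,Daria) = 4.

4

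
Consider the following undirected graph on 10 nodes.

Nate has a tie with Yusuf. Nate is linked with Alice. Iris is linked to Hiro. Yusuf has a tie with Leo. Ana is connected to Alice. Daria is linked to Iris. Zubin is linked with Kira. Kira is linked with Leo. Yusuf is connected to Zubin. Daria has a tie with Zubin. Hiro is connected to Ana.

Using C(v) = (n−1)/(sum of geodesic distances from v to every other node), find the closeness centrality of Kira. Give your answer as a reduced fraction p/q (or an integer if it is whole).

Distances from Kira: Alice:4, Ana:5, Daria:2, Hiro:4, Iris:3, Leo:1, Nate:3, Yusuf:2, Zubin:1. Sum = 25.
n = 10, so closeness = 9/25.

9/25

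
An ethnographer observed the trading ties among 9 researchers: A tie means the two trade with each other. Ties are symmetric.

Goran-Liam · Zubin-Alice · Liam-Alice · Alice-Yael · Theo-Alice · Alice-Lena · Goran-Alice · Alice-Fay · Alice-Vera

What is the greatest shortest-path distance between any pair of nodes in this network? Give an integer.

Eccentricity of each node (its greatest distance to any other): Alice:1, Fay:2, Goran:2, Lena:2, Liam:2, Theo:2, Vera:2, Yael:2, Zubin:2.
The maximum eccentricity is 2, realized for instance by the pair Goran–Vera via Goran – Alice – Vera. So the diameter is 2.

2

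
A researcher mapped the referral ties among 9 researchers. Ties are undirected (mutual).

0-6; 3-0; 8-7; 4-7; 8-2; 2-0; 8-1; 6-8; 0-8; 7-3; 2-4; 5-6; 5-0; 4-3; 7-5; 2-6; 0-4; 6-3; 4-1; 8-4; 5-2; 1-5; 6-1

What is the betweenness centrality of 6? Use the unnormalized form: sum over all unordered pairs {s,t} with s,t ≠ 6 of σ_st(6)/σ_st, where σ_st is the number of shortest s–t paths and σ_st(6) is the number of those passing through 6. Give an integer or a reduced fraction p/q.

127/60

Pairs whose geodesics pass through 6 — 3–5: 1/3; 3–1: 1/2; 3–8: 1/4; 3–2: 1/3; 5–8: 1/5; 0–1: 1/4; 1–2: 1/4.
All other pairs contribute 0.
Summing the contributions gives betweenness(6) = 127/60.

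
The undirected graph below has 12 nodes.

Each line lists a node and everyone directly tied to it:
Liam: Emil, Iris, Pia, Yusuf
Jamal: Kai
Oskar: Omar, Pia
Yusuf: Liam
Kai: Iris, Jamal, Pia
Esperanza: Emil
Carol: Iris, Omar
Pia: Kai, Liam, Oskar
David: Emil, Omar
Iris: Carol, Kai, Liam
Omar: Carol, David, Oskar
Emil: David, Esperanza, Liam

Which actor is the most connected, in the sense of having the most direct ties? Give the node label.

Liam

Degrees — Carol:2, David:2, Emil:3, Esperanza:1, Iris:3, Jamal:1, Kai:3, Liam:4, Omar:3, Oskar:2, Pia:3, Yusuf:1.
The maximum is 4, attained only by Liam.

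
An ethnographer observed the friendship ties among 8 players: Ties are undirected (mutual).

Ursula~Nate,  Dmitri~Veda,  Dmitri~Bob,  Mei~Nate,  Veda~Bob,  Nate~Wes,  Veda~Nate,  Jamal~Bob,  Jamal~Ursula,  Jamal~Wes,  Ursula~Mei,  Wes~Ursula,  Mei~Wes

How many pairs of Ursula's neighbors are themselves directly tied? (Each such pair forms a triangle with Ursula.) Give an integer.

Ursula's neighbors: Jamal, Mei, Nate, and Wes.
Neighbor pairs that are themselves tied: Ursula–Jamal–Wes; Ursula–Mei–Nate; Ursula–Mei–Wes; Ursula–Nate–Wes. Each forms one triangle with Ursula, for 4 in total.

4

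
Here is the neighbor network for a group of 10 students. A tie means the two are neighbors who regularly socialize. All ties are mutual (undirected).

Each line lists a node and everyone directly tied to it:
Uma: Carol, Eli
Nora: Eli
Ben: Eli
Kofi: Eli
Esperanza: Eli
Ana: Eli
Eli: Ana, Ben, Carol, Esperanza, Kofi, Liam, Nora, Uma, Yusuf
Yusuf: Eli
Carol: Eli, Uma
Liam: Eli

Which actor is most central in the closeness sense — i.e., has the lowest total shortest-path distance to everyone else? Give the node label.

Farness (sum of distances to all others) for each node — Ana:17, Ben:17, Carol:16, Eli:9, Esperanza:17, Kofi:17, Liam:17, Nora:17, Uma:16, Yusuf:17.
The smallest farness is 9, for Eli, so Eli has the highest closeness.

Eli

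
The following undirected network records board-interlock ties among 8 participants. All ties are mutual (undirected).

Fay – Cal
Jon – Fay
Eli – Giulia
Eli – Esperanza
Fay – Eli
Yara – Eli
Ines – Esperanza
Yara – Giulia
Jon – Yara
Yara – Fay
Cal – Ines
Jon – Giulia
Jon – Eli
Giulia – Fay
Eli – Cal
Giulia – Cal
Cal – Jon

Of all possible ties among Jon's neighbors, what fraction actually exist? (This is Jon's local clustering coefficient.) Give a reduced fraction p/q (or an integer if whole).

9/10

Jon's neighbors: Cal, Eli, Fay, Giulia, and Yara (k = 5).
Possible neighbor pairs: C(5,2) = 10. Edges among them: Cal–Eli, Cal–Fay, Cal–Giulia, Eli–Fay, Eli–Giulia, Eli–Yara, Fay–Giulia, Fay–Yara, Giulia–Yara → e = 9.
Clustering(Jon) = 9/10.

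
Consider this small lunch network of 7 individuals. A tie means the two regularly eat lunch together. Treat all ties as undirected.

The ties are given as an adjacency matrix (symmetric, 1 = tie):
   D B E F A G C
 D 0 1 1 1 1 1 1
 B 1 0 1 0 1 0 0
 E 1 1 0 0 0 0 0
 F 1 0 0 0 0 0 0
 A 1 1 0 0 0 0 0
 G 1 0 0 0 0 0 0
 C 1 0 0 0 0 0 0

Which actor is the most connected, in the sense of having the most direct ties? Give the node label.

D

Degrees — A:2, B:3, C:1, D:6, E:2, F:1, G:1.
The maximum is 6, attained only by D.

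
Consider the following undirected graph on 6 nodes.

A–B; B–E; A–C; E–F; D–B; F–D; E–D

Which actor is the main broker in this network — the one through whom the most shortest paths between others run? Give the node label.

B

Unnormalized betweenness of each node: A:4, B:6, C:0, D:3/2, E:3/2, F:0.
B has the largest value, 6, making it the main broker — the node through which the most shortest paths run.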